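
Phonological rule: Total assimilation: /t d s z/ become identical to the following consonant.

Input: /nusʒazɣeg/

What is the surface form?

/s/ before /ʒ/ → [ʒ] (total assimilation)
/z/ before /ɣ/ → [ɣ] (total assimilation)

[nuʒʒaɣɣeg]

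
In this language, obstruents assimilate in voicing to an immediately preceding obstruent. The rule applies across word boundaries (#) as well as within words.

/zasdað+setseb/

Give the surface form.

/d/ after /s/ (voiceless) → [t]
/s/ after /ð/ (voiced) → [z]

[zastað+zetseb]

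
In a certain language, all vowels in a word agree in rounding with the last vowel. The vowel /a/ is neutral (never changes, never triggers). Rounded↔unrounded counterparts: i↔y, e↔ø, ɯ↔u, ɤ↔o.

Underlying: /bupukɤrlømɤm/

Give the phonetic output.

[bɯpɯkɤrlemɤm]

/u/ harmonizes with /ɤ/ ([-round]) → [ɯ]
/u/ harmonizes with /ɤ/ ([-round]) → [ɯ]
/ø/ harmonizes with /ɤ/ ([-round]) → [e]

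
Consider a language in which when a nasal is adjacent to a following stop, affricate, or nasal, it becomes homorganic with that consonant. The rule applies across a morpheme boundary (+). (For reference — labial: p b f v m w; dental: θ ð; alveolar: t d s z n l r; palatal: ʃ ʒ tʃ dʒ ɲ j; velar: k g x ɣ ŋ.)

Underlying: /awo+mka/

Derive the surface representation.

[awo+ŋka]

/m/ before /k/ (velar) → [ŋ]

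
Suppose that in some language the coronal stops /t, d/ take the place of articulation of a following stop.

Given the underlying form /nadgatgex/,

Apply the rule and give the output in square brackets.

/d/ before /g/ (velar) → [g]
/t/ before /g/ (velar) → [k]

[naggakgex]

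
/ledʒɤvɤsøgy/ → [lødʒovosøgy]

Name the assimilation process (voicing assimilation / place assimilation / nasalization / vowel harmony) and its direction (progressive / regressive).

/e/→[ø] /ɤ/→[o] /ɤ/→[o].
Vowels agree with the last vowel, so the harmony is regressive.

vowel harmony, regressive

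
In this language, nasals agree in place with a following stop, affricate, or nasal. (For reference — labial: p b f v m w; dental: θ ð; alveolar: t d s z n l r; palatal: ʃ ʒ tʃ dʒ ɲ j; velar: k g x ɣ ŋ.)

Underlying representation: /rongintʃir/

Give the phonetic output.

/n/ before /g/ (velar) → [ŋ]
/n/ before /tʃ/ (palatal) → [ɲ]

[roŋgiɲtʃir]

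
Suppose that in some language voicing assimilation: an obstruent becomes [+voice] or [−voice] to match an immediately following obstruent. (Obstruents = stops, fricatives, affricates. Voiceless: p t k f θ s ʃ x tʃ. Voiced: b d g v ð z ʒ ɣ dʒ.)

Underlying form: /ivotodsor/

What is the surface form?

/d/ before /s/ (voiceless) → [t]

[ivototsor]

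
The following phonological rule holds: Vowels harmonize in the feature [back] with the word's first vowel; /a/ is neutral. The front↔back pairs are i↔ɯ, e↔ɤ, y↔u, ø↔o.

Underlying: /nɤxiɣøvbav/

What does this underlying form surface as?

/i/ harmonizes with /ɤ/ ([+back]) → [ɯ]
/ø/ harmonizes with /ɤ/ ([+back]) → [o]

[nɤxɯɣovbav]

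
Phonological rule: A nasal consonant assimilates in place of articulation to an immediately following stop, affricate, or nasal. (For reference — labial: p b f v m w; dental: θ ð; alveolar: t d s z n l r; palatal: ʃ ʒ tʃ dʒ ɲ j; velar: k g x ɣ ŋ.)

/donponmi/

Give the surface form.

[dompommi]

/n/ before /p/ (labial) → [m]
/n/ before /m/ (labial) → [m]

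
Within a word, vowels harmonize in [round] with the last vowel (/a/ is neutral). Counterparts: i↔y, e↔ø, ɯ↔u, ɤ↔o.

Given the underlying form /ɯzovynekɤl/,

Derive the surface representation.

[ɯzɤvinekɤl]

/o/ harmonizes with /ɤ/ ([-round]) → [ɤ]
/y/ harmonizes with /ɤ/ ([-round]) → [i]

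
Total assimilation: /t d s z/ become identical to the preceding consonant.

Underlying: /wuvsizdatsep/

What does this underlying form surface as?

[wuvvizzattep]

/s/ after /v/ → [v] (total assimilation)
/d/ after /z/ → [z] (total assimilation)
/s/ after /t/ → [t] (total assimilation)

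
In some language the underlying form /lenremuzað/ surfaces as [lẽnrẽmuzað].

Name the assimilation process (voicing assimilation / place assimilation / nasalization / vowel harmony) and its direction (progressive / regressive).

/e/→[ẽ] /e/→[ẽ].
Each target copies a feature from the following segment, so the direction is regressive.

nasalization, regressive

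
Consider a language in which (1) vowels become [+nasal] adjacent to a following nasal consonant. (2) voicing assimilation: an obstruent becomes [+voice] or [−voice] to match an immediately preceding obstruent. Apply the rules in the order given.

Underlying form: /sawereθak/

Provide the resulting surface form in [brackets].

Rule 1: no segment meets the rule's conditions; no change.
After rule 1: sawereθak
Rule 2: no segment meets the rule's conditions; no change.

[sawereθak]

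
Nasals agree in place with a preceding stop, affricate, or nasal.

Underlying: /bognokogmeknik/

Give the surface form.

/n/ after /g/ (velar) → [ŋ]
/m/ after /g/ (velar) → [ŋ]
/n/ after /k/ (velar) → [ŋ]

[bogŋokogŋekŋik]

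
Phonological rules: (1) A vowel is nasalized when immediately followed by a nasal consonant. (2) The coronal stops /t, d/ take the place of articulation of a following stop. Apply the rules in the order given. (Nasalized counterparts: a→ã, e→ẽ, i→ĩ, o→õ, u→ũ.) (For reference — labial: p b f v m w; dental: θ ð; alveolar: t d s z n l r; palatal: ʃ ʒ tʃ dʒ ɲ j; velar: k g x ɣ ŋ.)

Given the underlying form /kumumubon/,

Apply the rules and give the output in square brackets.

Rule 1: /u/ before nasal /m/ → [ũ]
Rule 1: /u/ before nasal /m/ → [ũ]
Rule 1: /o/ before nasal /n/ → [õ]
After rule 1: kũmũmubõn
Rule 2: no segment meets the rule's conditions; no change.

[kũmũmubõn]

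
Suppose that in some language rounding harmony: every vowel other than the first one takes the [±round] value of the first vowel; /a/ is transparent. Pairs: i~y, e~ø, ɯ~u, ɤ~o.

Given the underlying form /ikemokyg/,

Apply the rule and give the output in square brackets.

[ikemɤkig]

/o/ harmonizes with /i/ ([-round]) → [ɤ]
/y/ harmonizes with /i/ ([-round]) → [i]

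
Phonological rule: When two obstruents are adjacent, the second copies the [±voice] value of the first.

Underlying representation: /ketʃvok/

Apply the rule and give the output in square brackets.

[ketʃfok]

/v/ after /tʃ/ (voiceless) → [f]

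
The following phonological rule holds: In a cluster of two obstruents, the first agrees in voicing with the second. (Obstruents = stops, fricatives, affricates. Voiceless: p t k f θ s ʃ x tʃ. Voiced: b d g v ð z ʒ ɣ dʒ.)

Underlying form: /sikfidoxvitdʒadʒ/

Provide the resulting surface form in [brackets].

/x/ before /v/ (voiced) → [ɣ]
/t/ before /dʒ/ (voiced) → [d]

[sikfidoɣviddʒadʒ]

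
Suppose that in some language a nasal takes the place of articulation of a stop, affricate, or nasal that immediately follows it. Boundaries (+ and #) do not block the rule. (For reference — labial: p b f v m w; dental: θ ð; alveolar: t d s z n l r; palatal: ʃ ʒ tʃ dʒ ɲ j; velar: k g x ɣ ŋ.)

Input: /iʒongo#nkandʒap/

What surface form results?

/n/ before /g/ (velar) → [ŋ]
/n/ before /k/ (velar) → [ŋ]
/n/ before /dʒ/ (palatal) → [ɲ]

[iʒoŋgo#ŋkaɲdʒap]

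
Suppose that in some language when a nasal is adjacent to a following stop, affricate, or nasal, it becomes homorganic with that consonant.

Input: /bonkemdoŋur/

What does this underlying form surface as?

[boŋkendoŋur]

/n/ before /k/ (velar) → [ŋ]
/m/ before /d/ (alveolar) → [n]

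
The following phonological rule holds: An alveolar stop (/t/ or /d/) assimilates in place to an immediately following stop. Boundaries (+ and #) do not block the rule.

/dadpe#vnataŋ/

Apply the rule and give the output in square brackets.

[dabpe#vnataŋ]

/d/ before /p/ (labial) → [b]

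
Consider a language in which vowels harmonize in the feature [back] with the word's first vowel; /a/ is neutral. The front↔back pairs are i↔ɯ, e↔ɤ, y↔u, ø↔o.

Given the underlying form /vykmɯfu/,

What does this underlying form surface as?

/ɯ/ harmonizes with /y/ ([-back]) → [i]
/u/ harmonizes with /y/ ([-back]) → [y]

[vykmify]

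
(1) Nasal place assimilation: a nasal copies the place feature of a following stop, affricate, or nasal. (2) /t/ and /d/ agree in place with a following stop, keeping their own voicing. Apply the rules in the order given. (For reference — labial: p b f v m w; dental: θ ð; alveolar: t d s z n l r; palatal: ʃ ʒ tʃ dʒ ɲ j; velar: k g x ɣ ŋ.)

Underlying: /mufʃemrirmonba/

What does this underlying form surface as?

[mufʃemrirmomba]

Rule 1: /n/ before /b/ (labial) → [m]
After rule 1: mufʃemrirmomba
Rule 2: no segment meets the rule's conditions; no change.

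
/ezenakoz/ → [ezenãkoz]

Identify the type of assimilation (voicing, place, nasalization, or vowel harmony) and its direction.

nasalization, progressive

/a/→[ã].
Each target copies a feature from the preceding segment, so the direction is progressive.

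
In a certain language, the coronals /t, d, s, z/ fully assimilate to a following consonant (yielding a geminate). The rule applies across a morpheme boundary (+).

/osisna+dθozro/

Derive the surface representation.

/s/ before /n/ → [n] (total assimilation)
/d/ before /θ/ → [θ] (total assimilation)
/z/ before /r/ → [r] (total assimilation)

[osinna+θθorro]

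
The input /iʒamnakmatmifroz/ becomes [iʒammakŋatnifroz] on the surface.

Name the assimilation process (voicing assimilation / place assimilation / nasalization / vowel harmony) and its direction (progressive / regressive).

place assimilation, progressive

/n/→[m] /m/→[ŋ] /m/→[n].
Each target copies a feature from the preceding segment, so the direction is progressive.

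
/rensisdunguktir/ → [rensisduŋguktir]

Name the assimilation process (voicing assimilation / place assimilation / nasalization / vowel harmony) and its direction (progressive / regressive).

/n/→[ŋ].
Each target copies a feature from the following segment, so the direction is regressive.

place assimilation, regressive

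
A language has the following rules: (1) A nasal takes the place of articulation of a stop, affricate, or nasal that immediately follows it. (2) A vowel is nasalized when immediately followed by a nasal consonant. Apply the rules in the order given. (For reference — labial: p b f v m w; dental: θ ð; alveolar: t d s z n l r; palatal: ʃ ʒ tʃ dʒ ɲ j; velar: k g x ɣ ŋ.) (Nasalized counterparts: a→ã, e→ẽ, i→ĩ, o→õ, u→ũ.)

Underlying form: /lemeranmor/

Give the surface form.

[lẽmerãmmor]

Rule 1: /n/ before /m/ (labial) → [m]
After rule 1: lemerammor
Rule 2: /e/ before nasal /m/ → [ẽ]
Rule 2: /a/ before nasal /m/ → [ã]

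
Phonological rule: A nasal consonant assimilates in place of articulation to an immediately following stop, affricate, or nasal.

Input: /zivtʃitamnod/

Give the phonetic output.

/m/ before /n/ (alveolar) → [n]

[zivtʃitannod]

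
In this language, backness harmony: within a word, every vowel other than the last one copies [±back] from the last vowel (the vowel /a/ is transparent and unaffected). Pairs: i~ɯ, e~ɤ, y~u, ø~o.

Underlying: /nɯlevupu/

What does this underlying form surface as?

/e/ harmonizes with /u/ ([+back]) → [ɤ]

[nɯlɤvupu]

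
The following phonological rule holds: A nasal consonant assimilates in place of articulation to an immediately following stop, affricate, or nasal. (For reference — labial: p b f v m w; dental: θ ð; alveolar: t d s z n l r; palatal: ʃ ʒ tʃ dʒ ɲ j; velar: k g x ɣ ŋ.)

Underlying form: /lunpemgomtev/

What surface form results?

/n/ before /p/ (labial) → [m]
/m/ before /g/ (velar) → [ŋ]
/m/ before /t/ (alveolar) → [n]

[lumpeŋgontev]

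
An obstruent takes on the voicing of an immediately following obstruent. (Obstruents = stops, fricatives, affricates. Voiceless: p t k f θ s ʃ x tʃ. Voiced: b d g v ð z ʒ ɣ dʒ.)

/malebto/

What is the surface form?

[malepto]

/b/ before /t/ (voiceless) → [p]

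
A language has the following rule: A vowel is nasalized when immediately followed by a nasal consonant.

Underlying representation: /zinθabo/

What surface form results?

/i/ before nasal /n/ → [ĩ]

[zĩnθabo]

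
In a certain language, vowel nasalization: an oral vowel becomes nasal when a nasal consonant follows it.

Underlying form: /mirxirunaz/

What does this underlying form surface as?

[mirxirũnaz]

/u/ before nasal /n/ → [ũ]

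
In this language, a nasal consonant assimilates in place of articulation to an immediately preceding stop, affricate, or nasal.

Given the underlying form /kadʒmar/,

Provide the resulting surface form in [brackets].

[kadʒɲar]

/m/ after /dʒ/ (palatal) → [ɲ]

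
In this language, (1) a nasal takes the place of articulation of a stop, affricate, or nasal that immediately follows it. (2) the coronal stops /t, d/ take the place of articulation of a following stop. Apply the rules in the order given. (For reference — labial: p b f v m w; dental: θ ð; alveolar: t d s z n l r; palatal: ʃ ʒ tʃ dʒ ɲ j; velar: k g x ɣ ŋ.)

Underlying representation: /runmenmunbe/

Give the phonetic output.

Rule 1: /n/ before /m/ (labial) → [m]
Rule 1: /n/ before /m/ (labial) → [m]
Rule 1: /n/ before /b/ (labial) → [m]
After rule 1: rummemmumbe
Rule 2: no segment meets the rule's conditions; no change.

[rummemmumbe]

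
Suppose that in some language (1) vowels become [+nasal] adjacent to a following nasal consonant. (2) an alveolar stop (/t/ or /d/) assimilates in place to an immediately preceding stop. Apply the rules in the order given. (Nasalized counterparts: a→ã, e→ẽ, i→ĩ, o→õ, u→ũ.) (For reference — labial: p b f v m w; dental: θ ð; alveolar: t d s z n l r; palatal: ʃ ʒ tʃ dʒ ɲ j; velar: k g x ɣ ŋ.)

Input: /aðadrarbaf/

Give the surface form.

Rule 1: no segment meets the rule's conditions; no change.
After rule 1: aðadrarbaf
Rule 2: no segment meets the rule's conditions; no change.

[aðadrarbaf]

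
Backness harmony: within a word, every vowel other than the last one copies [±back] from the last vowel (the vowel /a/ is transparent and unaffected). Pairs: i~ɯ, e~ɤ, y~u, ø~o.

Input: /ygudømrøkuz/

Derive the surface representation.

/y/ harmonizes with /u/ ([+back]) → [u]
/ø/ harmonizes with /u/ ([+back]) → [o]
/ø/ harmonizes with /u/ ([+back]) → [o]

[ugudomrokuz]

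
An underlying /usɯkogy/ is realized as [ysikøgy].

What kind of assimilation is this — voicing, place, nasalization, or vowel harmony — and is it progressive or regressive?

vowel harmony, regressive

/u/→[y] /ɯ/→[i] /o/→[ø].
Vowels agree with the last vowel, so the harmony is regressive.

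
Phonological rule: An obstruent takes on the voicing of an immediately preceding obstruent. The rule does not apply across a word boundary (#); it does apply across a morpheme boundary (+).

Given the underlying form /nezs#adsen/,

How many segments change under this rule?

2

/s/ after /z/ (voiced) → [z]
/s/ after /d/ (voiced) → [z]
2 segments change.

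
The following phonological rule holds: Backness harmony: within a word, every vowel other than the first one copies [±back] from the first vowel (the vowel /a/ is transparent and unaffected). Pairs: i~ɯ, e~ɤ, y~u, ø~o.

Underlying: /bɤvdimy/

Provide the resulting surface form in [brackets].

/i/ harmonizes with /ɤ/ ([+back]) → [ɯ]
/y/ harmonizes with /ɤ/ ([+back]) → [u]

[bɤvdɯmu]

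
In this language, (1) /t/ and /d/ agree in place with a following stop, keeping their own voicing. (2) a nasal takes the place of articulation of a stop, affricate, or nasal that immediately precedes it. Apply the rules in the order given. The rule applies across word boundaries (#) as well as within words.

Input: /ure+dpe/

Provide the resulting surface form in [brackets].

[ure+bpe]

Rule 1: /d/ before /p/ (labial) → [b]
After rule 1: ure+bpe
Rule 2: no segment meets the rule's conditions; no change.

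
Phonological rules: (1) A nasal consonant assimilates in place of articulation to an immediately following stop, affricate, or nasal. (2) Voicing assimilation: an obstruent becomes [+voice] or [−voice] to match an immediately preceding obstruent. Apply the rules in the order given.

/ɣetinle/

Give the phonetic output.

[ɣetinle]

Rule 1: no segment meets the rule's conditions; no change.
After rule 1: ɣetinle
Rule 2: no segment meets the rule's conditions; no change.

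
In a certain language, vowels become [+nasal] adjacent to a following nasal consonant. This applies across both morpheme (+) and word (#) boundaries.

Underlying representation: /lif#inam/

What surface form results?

[lif#ĩnãm]

/i/ before nasal /n/ → [ĩ]
/a/ before nasal /m/ → [ã]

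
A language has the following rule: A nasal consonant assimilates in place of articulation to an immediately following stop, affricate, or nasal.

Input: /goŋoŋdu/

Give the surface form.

/ŋ/ before /d/ (alveolar) → [n]

[goŋondu]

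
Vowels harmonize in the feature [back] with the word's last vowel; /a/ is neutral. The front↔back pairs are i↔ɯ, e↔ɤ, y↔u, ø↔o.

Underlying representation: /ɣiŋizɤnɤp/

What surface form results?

[ɣɯŋɯzɤnɤp]

/i/ harmonizes with /ɤ/ ([+back]) → [ɯ]
/i/ harmonizes with /ɤ/ ([+back]) → [ɯ]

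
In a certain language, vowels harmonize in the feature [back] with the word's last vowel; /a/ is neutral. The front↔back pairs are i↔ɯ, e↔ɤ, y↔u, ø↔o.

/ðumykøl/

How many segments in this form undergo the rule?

/u/ harmonizes with /ø/ ([-back]) → [y]
1 segment changes.

1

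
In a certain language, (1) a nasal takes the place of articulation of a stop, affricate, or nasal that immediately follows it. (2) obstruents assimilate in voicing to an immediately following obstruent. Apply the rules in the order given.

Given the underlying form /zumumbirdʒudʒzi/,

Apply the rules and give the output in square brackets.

Rule 1: no segment meets the rule's conditions; no change.
After rule 1: zumumbirdʒudʒzi
Rule 2: no segment meets the rule's conditions; no change.

[zumumbirdʒudʒzi]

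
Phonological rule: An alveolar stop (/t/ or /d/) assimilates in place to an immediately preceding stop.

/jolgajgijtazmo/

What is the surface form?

[jolgajgijtazmo]

no segment meets the rule's conditions; no change.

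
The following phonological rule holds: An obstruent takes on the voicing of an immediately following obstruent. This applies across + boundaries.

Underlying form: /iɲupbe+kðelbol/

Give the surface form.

[iɲubbe+gðelbol]

/p/ before /b/ (voiced) → [b]
/k/ before /ð/ (voiced) → [g]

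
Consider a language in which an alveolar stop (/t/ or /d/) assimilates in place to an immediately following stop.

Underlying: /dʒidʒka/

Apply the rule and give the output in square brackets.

no segment meets the rule's conditions; no change.

[dʒidʒka]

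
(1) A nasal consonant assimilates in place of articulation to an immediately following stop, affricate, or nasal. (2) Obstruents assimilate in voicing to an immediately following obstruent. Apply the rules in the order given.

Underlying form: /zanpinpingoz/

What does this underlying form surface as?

Rule 1: /n/ before /p/ (labial) → [m]
Rule 1: /n/ before /p/ (labial) → [m]
Rule 1: /n/ before /g/ (velar) → [ŋ]
After rule 1: zampimpiŋgoz
Rule 2: no segment meets the rule's conditions; no change.

[zampimpiŋgoz]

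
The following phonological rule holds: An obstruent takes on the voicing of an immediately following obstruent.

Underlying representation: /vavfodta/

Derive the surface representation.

/v/ before /f/ (voiceless) → [f]
/d/ before /t/ (voiceless) → [t]

[vaffotta]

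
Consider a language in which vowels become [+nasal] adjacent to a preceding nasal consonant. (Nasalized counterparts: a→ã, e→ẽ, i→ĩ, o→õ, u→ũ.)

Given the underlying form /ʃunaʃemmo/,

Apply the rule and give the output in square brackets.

[ʃunãʃemmõ]

/a/ after nasal /n/ → [ã]
/o/ after nasal /m/ → [õ]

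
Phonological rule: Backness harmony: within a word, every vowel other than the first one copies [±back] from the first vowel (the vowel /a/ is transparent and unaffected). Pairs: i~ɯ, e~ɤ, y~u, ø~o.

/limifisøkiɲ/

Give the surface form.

[limifisøkiɲ]

no segment meets the rule's conditions; no change.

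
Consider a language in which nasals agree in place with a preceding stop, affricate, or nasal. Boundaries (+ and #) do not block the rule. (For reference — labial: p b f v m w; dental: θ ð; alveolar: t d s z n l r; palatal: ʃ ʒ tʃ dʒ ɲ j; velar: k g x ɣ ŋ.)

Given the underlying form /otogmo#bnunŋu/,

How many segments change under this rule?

3

/m/ after /g/ (velar) → [ŋ]
/n/ after /b/ (labial) → [m]
/ŋ/ after /n/ (alveolar) → [n]
3 segments change.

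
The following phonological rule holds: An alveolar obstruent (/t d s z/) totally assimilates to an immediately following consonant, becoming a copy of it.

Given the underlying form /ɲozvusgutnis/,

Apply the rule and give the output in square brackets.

[ɲovvuggunnis]

/z/ before /v/ → [v] (total assimilation)
/s/ before /g/ → [g] (total assimilation)
/t/ before /n/ → [n] (total assimilation)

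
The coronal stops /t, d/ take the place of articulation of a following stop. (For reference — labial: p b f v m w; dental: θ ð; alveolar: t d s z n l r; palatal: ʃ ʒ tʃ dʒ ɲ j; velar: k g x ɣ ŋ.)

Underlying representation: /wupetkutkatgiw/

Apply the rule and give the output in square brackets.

/t/ before /k/ (velar) → [k]
/t/ before /k/ (velar) → [k]
/t/ before /g/ (velar) → [k]

[wupekkukkakgiw]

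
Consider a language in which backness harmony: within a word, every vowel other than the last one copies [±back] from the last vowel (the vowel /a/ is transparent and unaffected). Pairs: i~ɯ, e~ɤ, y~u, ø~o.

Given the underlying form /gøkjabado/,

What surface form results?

[gokjabado]

/ø/ harmonizes with /o/ ([+back]) → [o]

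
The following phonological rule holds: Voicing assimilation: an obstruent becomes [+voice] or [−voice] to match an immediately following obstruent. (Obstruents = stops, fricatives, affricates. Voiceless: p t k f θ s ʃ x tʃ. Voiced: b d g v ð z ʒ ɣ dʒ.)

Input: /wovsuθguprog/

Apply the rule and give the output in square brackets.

[wofsuðguprog]

/v/ before /s/ (voiceless) → [f]
/θ/ before /g/ (voiced) → [ð]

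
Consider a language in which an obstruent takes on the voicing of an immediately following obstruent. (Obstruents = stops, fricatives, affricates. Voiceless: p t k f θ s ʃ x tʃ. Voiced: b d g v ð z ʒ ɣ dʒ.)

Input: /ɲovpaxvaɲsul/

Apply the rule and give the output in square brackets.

/v/ before /p/ (voiceless) → [f]
/x/ before /v/ (voiced) → [ɣ]

[ɲofpaɣvaɲsul]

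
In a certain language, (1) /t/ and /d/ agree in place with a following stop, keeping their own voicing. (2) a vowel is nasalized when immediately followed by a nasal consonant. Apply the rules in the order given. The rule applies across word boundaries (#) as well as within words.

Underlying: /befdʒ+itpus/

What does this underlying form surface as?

[befdʒ+ippus]

Rule 1: /t/ before /p/ (labial) → [p]
After rule 1: befdʒ+ippus
Rule 2: no segment meets the rule's conditions; no change.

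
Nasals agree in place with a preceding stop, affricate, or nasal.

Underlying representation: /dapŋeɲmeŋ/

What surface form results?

[dapmeɲɲeŋ]

/ŋ/ after /p/ (labial) → [m]
/m/ after /ɲ/ (palatal) → [ɲ]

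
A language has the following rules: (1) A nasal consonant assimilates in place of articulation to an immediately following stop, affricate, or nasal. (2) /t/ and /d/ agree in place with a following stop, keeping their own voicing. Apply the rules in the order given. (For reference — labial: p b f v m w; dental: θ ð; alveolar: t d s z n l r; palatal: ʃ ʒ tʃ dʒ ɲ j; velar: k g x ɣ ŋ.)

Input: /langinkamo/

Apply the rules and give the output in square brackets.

Rule 1: /n/ before /g/ (velar) → [ŋ]
Rule 1: /n/ before /k/ (velar) → [ŋ]
After rule 1: laŋgiŋkamo
Rule 2: no segment meets the rule's conditions; no change.

[laŋgiŋkamo]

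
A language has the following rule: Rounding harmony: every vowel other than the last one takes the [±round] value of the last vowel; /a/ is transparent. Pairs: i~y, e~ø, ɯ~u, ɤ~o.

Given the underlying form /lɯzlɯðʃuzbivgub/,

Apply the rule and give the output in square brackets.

/ɯ/ harmonizes with /u/ ([+round]) → [u]
/ɯ/ harmonizes with /u/ ([+round]) → [u]
/i/ harmonizes with /u/ ([+round]) → [y]

[luzluðʃuzbyvgub]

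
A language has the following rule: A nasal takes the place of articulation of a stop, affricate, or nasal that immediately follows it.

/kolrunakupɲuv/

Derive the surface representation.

[kolrunakupɲuv]

no segment meets the rule's conditions; no change.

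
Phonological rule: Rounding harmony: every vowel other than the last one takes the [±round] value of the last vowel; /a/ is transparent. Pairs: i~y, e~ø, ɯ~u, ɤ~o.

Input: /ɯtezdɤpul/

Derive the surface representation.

[utøzdopul]

/ɯ/ harmonizes with /u/ ([+round]) → [u]
/e/ harmonizes with /u/ ([+round]) → [ø]
/ɤ/ harmonizes with /u/ ([+round]) → [o]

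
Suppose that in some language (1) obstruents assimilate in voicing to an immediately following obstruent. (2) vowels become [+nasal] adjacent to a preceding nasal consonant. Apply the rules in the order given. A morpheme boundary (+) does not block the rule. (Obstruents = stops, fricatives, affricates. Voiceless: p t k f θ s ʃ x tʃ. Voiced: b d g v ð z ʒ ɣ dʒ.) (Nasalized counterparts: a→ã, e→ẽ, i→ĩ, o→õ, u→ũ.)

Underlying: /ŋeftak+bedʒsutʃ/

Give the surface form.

[ŋẽftag+betʃsutʃ]

Rule 1: /k/ before /b/ (voiced) → [g]
Rule 1: /dʒ/ before /s/ (voiceless) → [tʃ]
After rule 1: ŋeftag+betʃsutʃ
Rule 2: /e/ after nasal /ŋ/ → [ẽ]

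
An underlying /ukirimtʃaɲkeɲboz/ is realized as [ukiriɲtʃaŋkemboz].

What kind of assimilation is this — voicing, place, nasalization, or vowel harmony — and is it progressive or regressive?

/m/→[ɲ] /ɲ/→[ŋ] /ɲ/→[m].
Each target copies a feature from the following segment, so the direction is regressive.

place assimilation, regressive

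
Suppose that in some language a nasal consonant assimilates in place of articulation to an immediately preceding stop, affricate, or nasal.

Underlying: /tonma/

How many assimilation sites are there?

/m/ after /n/ (alveolar) → [n]
1 segment changes.

1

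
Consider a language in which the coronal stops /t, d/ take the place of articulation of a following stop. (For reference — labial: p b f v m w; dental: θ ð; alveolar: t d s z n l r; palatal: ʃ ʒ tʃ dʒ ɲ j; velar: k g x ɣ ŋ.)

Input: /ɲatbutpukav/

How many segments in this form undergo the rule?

/t/ before /b/ (labial) → [p]
/t/ before /p/ (labial) → [p]
2 segments change.

2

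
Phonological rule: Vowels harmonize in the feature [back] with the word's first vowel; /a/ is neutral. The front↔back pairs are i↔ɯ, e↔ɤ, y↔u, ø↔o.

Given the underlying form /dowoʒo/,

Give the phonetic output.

[dowoʒo]

no segment meets the rule's conditions; no change.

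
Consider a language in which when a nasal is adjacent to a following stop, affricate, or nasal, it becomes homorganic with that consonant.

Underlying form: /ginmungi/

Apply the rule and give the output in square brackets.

[gimmuŋgi]

/n/ before /m/ (labial) → [m]
/n/ before /g/ (velar) → [ŋ]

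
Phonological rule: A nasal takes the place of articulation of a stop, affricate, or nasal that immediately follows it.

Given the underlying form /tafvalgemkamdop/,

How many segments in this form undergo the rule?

/m/ before /k/ (velar) → [ŋ]
/m/ before /d/ (alveolar) → [n]
2 segments change.

2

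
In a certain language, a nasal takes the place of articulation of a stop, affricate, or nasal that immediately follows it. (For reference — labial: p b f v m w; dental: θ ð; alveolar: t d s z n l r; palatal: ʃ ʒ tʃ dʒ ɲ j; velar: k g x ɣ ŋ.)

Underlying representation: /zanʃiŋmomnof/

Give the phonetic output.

[zanʃimmonnof]

/ŋ/ before /m/ (labial) → [m]
/m/ before /n/ (alveolar) → [n]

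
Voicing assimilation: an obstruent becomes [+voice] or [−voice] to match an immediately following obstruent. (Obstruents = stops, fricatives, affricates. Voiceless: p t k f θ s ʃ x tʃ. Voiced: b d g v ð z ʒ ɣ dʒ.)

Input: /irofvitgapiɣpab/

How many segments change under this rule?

3

/f/ before /v/ (voiced) → [v]
/t/ before /g/ (voiced) → [d]
/ɣ/ before /p/ (voiceless) → [x]
3 segments change.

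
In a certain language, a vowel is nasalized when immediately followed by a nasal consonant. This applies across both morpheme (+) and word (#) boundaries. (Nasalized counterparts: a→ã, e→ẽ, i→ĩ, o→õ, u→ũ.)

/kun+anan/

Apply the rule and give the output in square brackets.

/u/ before nasal /n/ → [ũ]
/a/ before nasal /n/ → [ã]
/a/ before nasal /n/ → [ã]

[kũn+ãnãn]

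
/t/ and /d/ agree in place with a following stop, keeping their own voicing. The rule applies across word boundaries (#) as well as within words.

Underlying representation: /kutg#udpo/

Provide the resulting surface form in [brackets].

/t/ before /g/ (velar) → [k]
/d/ before /p/ (labial) → [b]

[kukg#ubpo]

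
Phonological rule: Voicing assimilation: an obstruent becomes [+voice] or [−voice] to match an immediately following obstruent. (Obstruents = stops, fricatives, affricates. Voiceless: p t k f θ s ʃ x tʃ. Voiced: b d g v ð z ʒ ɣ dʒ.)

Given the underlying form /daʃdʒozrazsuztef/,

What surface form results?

[daʒdʒozrassustef]

/ʃ/ before /dʒ/ (voiced) → [ʒ]
/z/ before /s/ (voiceless) → [s]
/z/ before /t/ (voiceless) → [s]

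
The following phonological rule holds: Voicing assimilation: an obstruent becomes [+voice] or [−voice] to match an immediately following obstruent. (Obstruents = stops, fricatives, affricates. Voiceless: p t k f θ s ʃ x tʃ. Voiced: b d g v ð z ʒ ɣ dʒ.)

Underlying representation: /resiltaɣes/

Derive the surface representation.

[resiltaɣes]

no segment meets the rule's conditions; no change.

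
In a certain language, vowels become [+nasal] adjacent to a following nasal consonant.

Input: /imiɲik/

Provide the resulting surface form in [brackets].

[ĩmĩɲik]

/i/ before nasal /m/ → [ĩ]
/i/ before nasal /ɲ/ → [ĩ]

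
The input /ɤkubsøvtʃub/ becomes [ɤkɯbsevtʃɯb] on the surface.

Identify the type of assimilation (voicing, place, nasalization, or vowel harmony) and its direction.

/u/→[ɯ] /ø/→[e] /u/→[ɯ].
Vowels agree with the first vowel, so the harmony is progressive.

vowel harmony, progressive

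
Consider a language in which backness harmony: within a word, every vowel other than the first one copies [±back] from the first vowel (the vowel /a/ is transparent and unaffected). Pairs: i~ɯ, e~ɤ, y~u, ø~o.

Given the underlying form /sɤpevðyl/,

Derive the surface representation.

/e/ harmonizes with /ɤ/ ([+back]) → [ɤ]
/y/ harmonizes with /ɤ/ ([+back]) → [u]

[sɤpɤvðul]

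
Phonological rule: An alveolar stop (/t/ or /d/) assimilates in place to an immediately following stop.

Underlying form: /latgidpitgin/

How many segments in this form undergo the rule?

3

/t/ before /g/ (velar) → [k]
/d/ before /p/ (labial) → [b]
/t/ before /g/ (velar) → [k]
3 segments change.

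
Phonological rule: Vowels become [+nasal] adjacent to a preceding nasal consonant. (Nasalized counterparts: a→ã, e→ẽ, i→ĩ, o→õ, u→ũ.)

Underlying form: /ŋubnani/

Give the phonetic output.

/u/ after nasal /ŋ/ → [ũ]
/a/ after nasal /n/ → [ã]
/i/ after nasal /n/ → [ĩ]

[ŋũbnãnĩ]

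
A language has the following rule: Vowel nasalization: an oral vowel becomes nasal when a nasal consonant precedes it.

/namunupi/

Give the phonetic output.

[nãmũnũpi]

/a/ after nasal /n/ → [ã]
/u/ after nasal /m/ → [ũ]
/u/ after nasal /n/ → [ũ]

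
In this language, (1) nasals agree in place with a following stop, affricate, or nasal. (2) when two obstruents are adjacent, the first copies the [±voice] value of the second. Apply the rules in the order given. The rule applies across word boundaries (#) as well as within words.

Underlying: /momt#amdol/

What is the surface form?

Rule 1: /m/ before /t/ (alveolar) → [n]
Rule 1: /m/ before /d/ (alveolar) → [n]
After rule 1: mont#andol
Rule 2: no segment meets the rule's conditions; no change.

[mont#andol]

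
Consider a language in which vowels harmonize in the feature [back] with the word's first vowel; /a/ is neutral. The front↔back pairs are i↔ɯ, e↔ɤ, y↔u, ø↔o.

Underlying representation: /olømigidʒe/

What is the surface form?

[olomɯgɯdʒɤ]

/ø/ harmonizes with /o/ ([+back]) → [o]
/i/ harmonizes with /o/ ([+back]) → [ɯ]
/i/ harmonizes with /o/ ([+back]) → [ɯ]
/e/ harmonizes with /o/ ([+back]) → [ɤ]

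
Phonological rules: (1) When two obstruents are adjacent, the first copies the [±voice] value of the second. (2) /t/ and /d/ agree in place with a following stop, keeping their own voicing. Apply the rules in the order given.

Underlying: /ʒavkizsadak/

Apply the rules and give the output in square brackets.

Rule 1: /v/ before /k/ (voiceless) → [f]
Rule 1: /z/ before /s/ (voiceless) → [s]
After rule 1: ʒafkissadak
Rule 2: no segment meets the rule's conditions; no change.

[ʒafkissadak]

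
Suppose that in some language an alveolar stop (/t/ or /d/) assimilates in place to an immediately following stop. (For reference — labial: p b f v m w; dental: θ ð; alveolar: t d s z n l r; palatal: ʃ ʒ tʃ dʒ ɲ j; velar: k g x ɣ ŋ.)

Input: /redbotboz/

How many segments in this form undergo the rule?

2

/d/ before /b/ (labial) → [b]
/t/ before /b/ (labial) → [p]
2 segments change.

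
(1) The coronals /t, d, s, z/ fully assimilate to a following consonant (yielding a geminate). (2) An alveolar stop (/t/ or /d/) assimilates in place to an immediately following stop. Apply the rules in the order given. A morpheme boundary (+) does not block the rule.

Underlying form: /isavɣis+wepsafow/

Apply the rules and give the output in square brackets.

[isavɣiw+wepsafow]

Rule 1: /s/ before /w/ → [w] (total assimilation)
After rule 1: isavɣiw+wepsafow
Rule 2: no segment meets the rule's conditions; no change.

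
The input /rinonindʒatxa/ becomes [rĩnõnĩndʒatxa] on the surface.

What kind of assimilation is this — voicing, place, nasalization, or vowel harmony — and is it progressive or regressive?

/i/→[ĩ] /o/→[õ] /i/→[ĩ].
Each target copies a feature from the following segment, so the direction is regressive.

nasalization, regressive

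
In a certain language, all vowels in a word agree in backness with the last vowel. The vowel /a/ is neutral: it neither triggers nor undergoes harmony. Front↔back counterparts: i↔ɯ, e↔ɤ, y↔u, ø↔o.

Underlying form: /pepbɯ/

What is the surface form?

[pɤpbɯ]

/e/ harmonizes with /ɯ/ ([+back]) → [ɤ]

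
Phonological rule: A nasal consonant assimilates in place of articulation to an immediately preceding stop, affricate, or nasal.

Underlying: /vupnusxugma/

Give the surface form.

[vupmusxugŋa]

/n/ after /p/ (labial) → [m]
/m/ after /g/ (velar) → [ŋ]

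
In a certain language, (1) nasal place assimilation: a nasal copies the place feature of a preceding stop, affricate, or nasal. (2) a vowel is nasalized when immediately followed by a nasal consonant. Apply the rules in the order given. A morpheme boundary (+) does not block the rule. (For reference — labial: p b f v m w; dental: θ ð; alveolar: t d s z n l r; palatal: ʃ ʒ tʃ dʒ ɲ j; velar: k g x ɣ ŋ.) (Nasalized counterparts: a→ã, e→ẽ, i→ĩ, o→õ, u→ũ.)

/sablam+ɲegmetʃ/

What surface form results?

Rule 1: /ɲ/ after /m/ (labial) → [m]
Rule 1: /m/ after /g/ (velar) → [ŋ]
After rule 1: sablam+megŋetʃ
Rule 2: /a/ before nasal /m/ → [ã]

[sablãm+megŋetʃ]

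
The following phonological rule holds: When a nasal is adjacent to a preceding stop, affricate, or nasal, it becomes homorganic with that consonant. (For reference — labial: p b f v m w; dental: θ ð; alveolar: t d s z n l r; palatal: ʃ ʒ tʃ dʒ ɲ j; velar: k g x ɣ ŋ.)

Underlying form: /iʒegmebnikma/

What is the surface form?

[iʒegŋebmikŋa]

/m/ after /g/ (velar) → [ŋ]
/n/ after /b/ (labial) → [m]
/m/ after /k/ (velar) → [ŋ]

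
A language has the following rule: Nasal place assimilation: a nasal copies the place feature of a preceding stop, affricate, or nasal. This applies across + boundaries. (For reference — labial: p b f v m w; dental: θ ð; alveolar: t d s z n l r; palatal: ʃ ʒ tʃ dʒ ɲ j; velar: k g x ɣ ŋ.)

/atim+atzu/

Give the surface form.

no segment meets the rule's conditions; no change.

[atim+atzu]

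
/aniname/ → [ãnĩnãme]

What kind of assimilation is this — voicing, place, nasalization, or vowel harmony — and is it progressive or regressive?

nasalization, regressive

/a/→[ã] /i/→[ĩ] /a/→[ã].
Each target copies a feature from the following segment, so the direction is regressive.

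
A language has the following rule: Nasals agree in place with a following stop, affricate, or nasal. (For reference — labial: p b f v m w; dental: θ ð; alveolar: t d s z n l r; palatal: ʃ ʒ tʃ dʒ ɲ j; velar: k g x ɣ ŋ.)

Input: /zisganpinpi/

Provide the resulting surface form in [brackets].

[zisgampimpi]

/n/ before /p/ (labial) → [m]
/n/ before /p/ (labial) → [m]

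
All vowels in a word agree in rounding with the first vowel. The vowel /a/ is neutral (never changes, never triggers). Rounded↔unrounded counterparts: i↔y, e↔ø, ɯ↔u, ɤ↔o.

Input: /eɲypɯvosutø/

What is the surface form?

/y/ harmonizes with /e/ ([-round]) → [i]
/o/ harmonizes with /e/ ([-round]) → [ɤ]
/u/ harmonizes with /e/ ([-round]) → [ɯ]
/ø/ harmonizes with /e/ ([-round]) → [e]

[eɲipɯvɤsɯte]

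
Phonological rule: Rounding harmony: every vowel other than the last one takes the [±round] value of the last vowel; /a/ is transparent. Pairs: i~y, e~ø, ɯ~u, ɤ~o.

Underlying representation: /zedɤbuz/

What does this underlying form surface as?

/e/ harmonizes with /u/ ([+round]) → [ø]
/ɤ/ harmonizes with /u/ ([+round]) → [o]

[zødobuz]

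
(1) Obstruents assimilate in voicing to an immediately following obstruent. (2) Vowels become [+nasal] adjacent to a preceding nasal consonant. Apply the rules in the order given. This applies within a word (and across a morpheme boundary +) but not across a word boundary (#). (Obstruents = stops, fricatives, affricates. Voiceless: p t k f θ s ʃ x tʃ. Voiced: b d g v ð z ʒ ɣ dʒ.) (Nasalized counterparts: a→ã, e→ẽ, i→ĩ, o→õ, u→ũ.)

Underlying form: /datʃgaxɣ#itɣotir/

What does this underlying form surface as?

[dadʒgaɣɣ#idɣotir]

Rule 1: /tʃ/ before /g/ (voiced) → [dʒ]
Rule 1: /x/ before /ɣ/ (voiced) → [ɣ]
Rule 1: /t/ before /ɣ/ (voiced) → [d]
After rule 1: dadʒgaɣɣ#idɣotir
Rule 2: no segment meets the rule's conditions; no change.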